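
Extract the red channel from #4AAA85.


Color: #4AAA85
R = 4A = 74
G = AA = 170
B = 85 = 133
Red = 74


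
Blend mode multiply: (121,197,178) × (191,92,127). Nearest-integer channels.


Multiply: C = A×B/255, rounded to nearest integer
R: 121×191/255 = 23111/255 ≈ 90.631 → 91
G: 197×92/255 = 18124/255 ≈ 71.075 → 71
B: 178×127/255 = 22606/255 ≈ 88.651 → 89
= RGB(91, 71, 89)


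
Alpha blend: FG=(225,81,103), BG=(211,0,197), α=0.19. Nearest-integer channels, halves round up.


C = α×F + (1-α)×B, with 1-α = 0.81
R: 0.19×225 + 0.81×211 = 42.75 + 170.91 = 213.66 → 214
G: 0.19×81 + 0.81×0 = 15.39 + 0.00 = 15.39 → 15
B: 0.19×103 + 0.81×197 = 19.57 + 159.57 = 179.14 → 179
= RGB(214, 15, 179)


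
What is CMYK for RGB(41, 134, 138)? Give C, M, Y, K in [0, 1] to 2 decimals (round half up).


R'=41/255≈0.1608, G'=134/255≈0.5255, B'=138/255≈0.5412
K = 1 - max(R',G',B') = 1 - 138/255 = 117/255 = 0.45882… → 0.46
(1-R'-K)/(1-K) simplifies to (max-R)/max with max = 138:
C = (138-41)/138 = 97/138 = 0.70289… → 0.70
M = (138-134)/138 = 4/138 = 0.02898… → 0.03
Y = (138-138)/138 = 0/138 = 0 → 0.00
= CMYK(0.70, 0.03, 0.00, 0.46)


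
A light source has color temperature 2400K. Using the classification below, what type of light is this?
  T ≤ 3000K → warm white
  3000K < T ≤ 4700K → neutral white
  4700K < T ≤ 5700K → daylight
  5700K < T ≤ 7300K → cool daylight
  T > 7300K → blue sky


Temperature: 2400K
2400K ≤ 3000K → warm white
Classification: warm white


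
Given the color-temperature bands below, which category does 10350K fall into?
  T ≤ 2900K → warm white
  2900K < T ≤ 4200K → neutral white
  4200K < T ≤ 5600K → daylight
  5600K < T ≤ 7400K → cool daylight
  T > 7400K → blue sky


Temperature: 10350K
10350K > 7400K → blue sky
Classification: blue sky


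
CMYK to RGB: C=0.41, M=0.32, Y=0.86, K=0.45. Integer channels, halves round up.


R = 255 × (1-C) × (1-K) = 255 × 0.59 × 0.55 = 82.7475 → 83
G = 255 × (1-M) × (1-K) = 255 × 0.68 × 0.55 = 95.37 → 95
B = 255 × (1-Y) × (1-K) = 255 × 0.14 × 0.55 = 19.635 → 20
= RGB(83, 95, 20)


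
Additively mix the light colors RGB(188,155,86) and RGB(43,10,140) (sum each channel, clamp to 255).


Additive: each channel = min(255, C₁+C₂)
R: 188+43 = 231 → 231
G: 155+10 = 165 → 165
B: 86+140 = 226 → 226
= RGB(231, 165, 226)


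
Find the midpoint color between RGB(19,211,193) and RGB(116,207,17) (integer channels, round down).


Midpoint: each channel = ⌊(C₁+C₂)/2⌋
R: ⌊(19+116)/2⌋ = 67
G: ⌊(211+207)/2⌋ = 209
B: ⌊(193+17)/2⌋ = 105
= RGB(67, 209, 105)


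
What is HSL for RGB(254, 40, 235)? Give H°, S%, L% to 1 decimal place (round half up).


Normalize: R'=254/255≈0.9961, G'=40/255≈0.1569, B'=235/255≈0.9216
Max=254/255, Min=40/255, Δ=Max-Min=214/255
L = (Max+Min)/2 = (254+40)/510 = 294/510 = 0.57647… → L = 57.6%
L > 0.5 → S = Δ/(2-Max-Min) = 214/(510-254-40) = 214/216 = 0.99074… → S = 99.1%
(the 1/255 factors cancel in S and H, so raw channel differences can be used)
Max is R' → H = 60 × (((G-B)/Δ) mod 6) = 60 × (((40-235)/214) mod 6)
  (-195)/214 = -0.9112…; negative, so add 6 → 5.0887…
  H = 60 × 5.0887… = 305.327…° → H = 305.3°
= HSL(305.3°, 99.1%, 57.6%)


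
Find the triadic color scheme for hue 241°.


Triadic: equally spaced at 120° intervals
H1 = 241°
H2 = (241 + 120) mod 360 = 1°
H3 = (241 + 240) mod 360 = 121°
Triadic = 241°, 1°, 121°


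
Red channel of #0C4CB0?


Color: #0C4CB0
R = 0C = 12
G = 4C = 76
B = B0 = 176
Red = 12


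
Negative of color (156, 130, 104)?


Invert: (255-R, 255-G, 255-B)
R: 255-156 = 99
G: 255-130 = 125
B: 255-104 = 151
= RGB(99, 125, 151)


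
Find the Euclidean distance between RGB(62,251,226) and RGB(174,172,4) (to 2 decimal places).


d = √[(R₁-R₂)² + (G₁-G₂)² + (B₁-B₂)²]
d = √[(62-174)² + (251-172)² + (226-4)²]
d = √[12544 + 6241 + 49284]
d = √68069
d ≈ 260.90


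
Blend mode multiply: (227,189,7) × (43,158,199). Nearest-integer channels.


Multiply: C = A×B/255, rounded to nearest integer
R: 227×43/255 = 9761/255 ≈ 38.278 → 38
G: 189×158/255 = 29862/255 ≈ 117.106 → 117
B: 7×199/255 = 1393/255 ≈ 5.463 → 5
= RGB(38, 117, 5)


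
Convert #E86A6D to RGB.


E8 → 232 (R)
6A → 106 (G)
6D → 109 (B)
= RGB(232, 106, 109)


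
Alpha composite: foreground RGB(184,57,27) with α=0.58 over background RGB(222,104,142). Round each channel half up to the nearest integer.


C = α×F + (1-α)×B, with 1-α = 0.42
R: 0.58×184 + 0.42×222 = 106.72 + 93.24 = 199.96 → 200
G: 0.58×57 + 0.42×104 = 33.06 + 43.68 = 76.74 → 77
B: 0.58×27 + 0.42×142 = 15.66 + 59.64 = 75.30 → 75
= RGB(200, 77, 75)


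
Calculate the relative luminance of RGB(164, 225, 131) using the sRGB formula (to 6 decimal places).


Linearize each channel (sRGB transfer function): c = v/255; c_lin = c/12.92 if c ≤ 0.04045, else ((c+0.055)/1.055)^2.4
  R: 164/255 ≈ 0.643137 > 0.04045 → ((0.643137+0.055)/1.055)^2.4 ≈ 0.371238
  G: 225/255 ≈ 0.882353 > 0.04045 → ((0.882353+0.055)/1.055)^2.4 ≈ 0.752942
  B: 131/255 ≈ 0.513725 > 0.04045 → ((0.513725+0.055)/1.055)^2.4 ≈ 0.226966
R_lin = 0.371238, G_lin = 0.752942, B_lin = 0.226966
L = 0.2126×R + 0.7152×G + 0.0722×B
L = 0.2126×0.371238 + 0.7152×0.752942 + 0.0722×0.226966
L ≈ 0.633816


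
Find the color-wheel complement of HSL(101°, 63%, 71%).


Complement = opposite side of color wheel = hue + 180°
H' = (101 + 180) mod 360 = 281°
S and L unchanged.
= HSL(281°, 63%, 71%)


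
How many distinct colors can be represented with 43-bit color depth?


Colors = 2^bits = 2^43
= 8,796,093,022,208 colors


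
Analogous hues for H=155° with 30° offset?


Base hue: 155°
Left analog: (155 - 30) mod 360 = 125°
Right analog: (155 + 30) mod 360 = 185°
Analogous hues = 125° and 185°


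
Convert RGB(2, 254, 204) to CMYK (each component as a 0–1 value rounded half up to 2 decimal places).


R'=2/255≈0.0078, G'=254/255≈0.9961, B'=204/255≈0.8000
K = 1 - max(R',G',B') = 1 - 254/255 = 1/255 = 0.00392… → 0.00
(1-R'-K)/(1-K) simplifies to (max-R)/max with max = 254:
C = (254-2)/254 = 252/254 = 0.99212… → 0.99
M = (254-254)/254 = 0/254 = 0 → 0.00
Y = (254-204)/254 = 50/254 = 0.19685… → 0.20
= CMYK(0.99, 0.00, 0.20, 0.00)


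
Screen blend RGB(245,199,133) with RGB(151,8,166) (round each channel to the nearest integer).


Screen: C = 255 - (255-A)×(255-B)/255, rounded to nearest integer
R: 255 - (255-245)×(255-151)/255 = 255 - 1040/255 ≈ 255 - 4.078 = 250.922 → 251
G: 255 - (255-199)×(255-8)/255 = 255 - 13832/255 ≈ 255 - 54.243 = 200.757 → 201
B: 255 - (255-133)×(255-166)/255 = 255 - 10858/255 ≈ 255 - 42.580 = 212.420 → 212
= RGB(251, 201, 212)


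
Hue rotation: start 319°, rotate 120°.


New hue = (H + rotation) mod 360
New hue = (319 + 120) mod 360
= 439 mod 360
= 79°


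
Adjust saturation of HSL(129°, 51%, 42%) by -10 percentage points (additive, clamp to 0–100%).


Original S = 51%
Adjustment = -10 percentage points
New S = 51 + (-10) = 41
Clamp to [0, 100] → 41
= HSL(129°, 41%, 42%)


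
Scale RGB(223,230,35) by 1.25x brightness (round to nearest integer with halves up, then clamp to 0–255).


Multiply each channel by 1.25, round half up, clamp to [0, 255]
R: 223×1.25 = 278.75 → round → 279 → clamp → 255
G: 230×1.25 = 287.5 → round → 288 → clamp → 255
B: 35×1.25 = 43.75 → round → 44
= RGB(255, 255, 44)


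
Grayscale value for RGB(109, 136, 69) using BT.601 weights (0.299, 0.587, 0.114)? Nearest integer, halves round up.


Gray = 0.299×R + 0.587×G + 0.114×B
Gray = 0.299×109 + 0.587×136 + 0.114×69
Gray = 32.591 + 79.832 + 7.866
Gray = 120.289 → round half up → 120
Gray = 120


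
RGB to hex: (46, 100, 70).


R = 46 → 2E (hex)
G = 100 → 64 (hex)
B = 70 → 46 (hex)
Hex = #2E6446


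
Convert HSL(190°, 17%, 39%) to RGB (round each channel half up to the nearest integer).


H=190°, S=0.17, L=0.39
C = (1-|2L-1|)×S = (1-|-0.22|)×0.17 = 0.1326
H' = H/60 = 190/60 ≈ 3.1667; X = C×(1-|H' mod 2 - 1|) = 0.1105
m = L - C/2 = 0.39 - 0.0663 = 0.3237
Sector ⌊H'⌋ = 3 → (R',G',B') = (0.0, 0.1105, 0.1326)
RGB = ((R'+m)×255, (G'+m)×255, (B'+m)×255) = (82.5435, 110.721, 116.3565)
Round half up → RGB(83, 111, 116)


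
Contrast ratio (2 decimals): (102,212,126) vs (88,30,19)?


Linearize each sRGB channel c=v/255: c/12.92 if c ≤ 0.04045 else ((c+0.055)/1.055)^2.4
L = 0.2126×R_lin + 0.7152×G_lin + 0.0722×B_lin
Color 1 (102,212,126):
  R=102: 102/255≈0.4000 > 0.04045 → ((0.4000+0.055)/1.055)^2.4 ≈ 0.13287
  G=212: 212/255≈0.8314 > 0.04045 → ((0.8314+0.055)/1.055)^2.4 ≈ 0.65837
  B=126: 126/255≈0.4941 > 0.04045 → ((0.4941+0.055)/1.055)^2.4 ≈ 0.20864
  L1 = 0.2126×0.13287 + 0.7152×0.65837 + 0.0722×0.20864 ≈ 0.51418
Color 2 (88,30,19):
  R=88: 88/255≈0.3451 > 0.04045 → ((0.3451+0.055)/1.055)^2.4 ≈ 0.09759
  G=30: 30/255≈0.1176 > 0.04045 → ((0.1176+0.055)/1.055)^2.4 ≈ 0.01298
  B=19: 19/255≈0.0745 > 0.04045 → ((0.0745+0.055)/1.055)^2.4 ≈ 0.00651
  L2 = 0.2126×0.09759 + 0.7152×0.01298 + 0.0722×0.00651 ≈ 0.03050
Lighter = 0.51418, Darker = 0.03050
Ratio = (L_lighter + 0.05) / (L_darker + 0.05)
Ratio = (0.51418 + 0.05) / (0.03050 + 0.05) = 0.56418 / 0.08050 ≈ 7.0082
Ratio ≈ 7.01:1


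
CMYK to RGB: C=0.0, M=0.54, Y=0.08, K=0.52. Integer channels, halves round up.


R = 255 × (1-C) × (1-K) = 255 × 1.00 × 0.48 = 122.4 → 122
G = 255 × (1-M) × (1-K) = 255 × 0.46 × 0.48 = 56.304 → 56
B = 255 × (1-Y) × (1-K) = 255 × 0.92 × 0.48 = 112.608 → 113
= RGB(122, 56, 113)


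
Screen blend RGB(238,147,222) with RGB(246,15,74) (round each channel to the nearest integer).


Screen: C = 255 - (255-A)×(255-B)/255, rounded to nearest integer
R: 255 - (255-238)×(255-246)/255 = 255 - 153/255 ≈ 255 - 0.600 = 254.400 → 254
G: 255 - (255-147)×(255-15)/255 = 255 - 25920/255 ≈ 255 - 101.647 = 153.353 → 153
B: 255 - (255-222)×(255-74)/255 = 255 - 5973/255 ≈ 255 - 23.424 = 231.576 → 232
= RGB(254, 153, 232)


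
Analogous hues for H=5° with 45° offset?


Base hue: 5°
Left analog: (5 - 45) mod 360 = 320°
Right analog: (5 + 45) mod 360 = 50°
Analogous hues = 320° and 50°


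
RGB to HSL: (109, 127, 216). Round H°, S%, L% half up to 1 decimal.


Normalize: R'=109/255≈0.4275, G'=127/255≈0.4980, B'=216/255≈0.8471
Max=216/255, Min=109/255, Δ=Max-Min=107/255
L = (Max+Min)/2 = (216+109)/510 = 325/510 = 0.63725… → L = 63.7%
L > 0.5 → S = Δ/(2-Max-Min) = 107/(510-216-109) = 107/185 = 0.57837… → S = 57.8%
(the 1/255 factors cancel in S and H, so raw channel differences can be used)
Max is B' → H = 60 × ((R-G)/Δ + 4) = 60 × ((109-127)/107 + 4)
  -18/107 + 4 = -0.1682… + 4 = 3.8317…
  H = 60 × 3.8317… = 229.906…° → H = 229.9°
= HSL(229.9°, 57.8%, 63.7%)


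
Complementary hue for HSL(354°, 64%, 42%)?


Complement = opposite side of color wheel = hue + 180°
H' = (354 + 180) mod 360 = 174°
S and L unchanged.
= HSL(174°, 64%, 42%)


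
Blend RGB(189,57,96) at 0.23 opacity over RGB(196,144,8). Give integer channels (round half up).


C = α×F + (1-α)×B, with 1-α = 0.77
R: 0.23×189 + 0.77×196 = 43.47 + 150.92 = 194.39 → 194
G: 0.23×57 + 0.77×144 = 13.11 + 110.88 = 123.99 → 124
B: 0.23×96 + 0.77×8 = 22.08 + 6.16 = 28.24 → 28
= RGB(194, 124, 28)


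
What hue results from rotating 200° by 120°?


New hue = (H + rotation) mod 360
New hue = (200 + 120) mod 360
= 320 mod 360
= 320°


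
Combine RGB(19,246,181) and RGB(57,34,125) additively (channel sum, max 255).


Additive: each channel = min(255, C₁+C₂)
R: 19+57 = 76 → 76
G: 246+34 = 280 → 255
B: 181+125 = 306 → 255
= RGB(76, 255, 255)


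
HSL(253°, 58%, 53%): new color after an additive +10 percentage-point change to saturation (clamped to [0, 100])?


Original S = 58%
Adjustment = +10 percentage points
New S = 58 + (10) = 68
Clamp to [0, 100] → 68
= HSL(253°, 68%, 53%)


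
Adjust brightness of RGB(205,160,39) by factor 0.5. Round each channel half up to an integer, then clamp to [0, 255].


Multiply each channel by 0.5, round half up, clamp to [0, 255]
R: 205×0.5 = 102.5 → round → 103
G: 160×0.5 = 80
B: 39×0.5 = 19.5 → round → 20
= RGB(103, 80, 20)


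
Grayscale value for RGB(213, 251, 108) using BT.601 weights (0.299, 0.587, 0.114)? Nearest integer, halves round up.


Gray = 0.299×R + 0.587×G + 0.114×B
Gray = 0.299×213 + 0.587×251 + 0.114×108
Gray = 63.687 + 147.337 + 12.312
Gray = 223.336 → round half up → 223
Gray = 223


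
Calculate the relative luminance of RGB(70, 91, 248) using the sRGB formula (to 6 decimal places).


Linearize each channel (sRGB transfer function): c = v/255; c_lin = c/12.92 if c ≤ 0.04045, else ((c+0.055)/1.055)^2.4
  R: 70/255 ≈ 0.274510 > 0.04045 → ((0.274510+0.055)/1.055)^2.4 ≈ 0.061246
  G: 91/255 ≈ 0.356863 > 0.04045 → ((0.356863+0.055)/1.055)^2.4 ≈ 0.104616
  B: 248/255 ≈ 0.972549 > 0.04045 → ((0.972549+0.055)/1.055)^2.4 ≈ 0.938686
R_lin = 0.061246, G_lin = 0.104616, B_lin = 0.938686
L = 0.2126×R + 0.7152×G + 0.0722×B
L = 0.2126×0.061246 + 0.7152×0.104616 + 0.0722×0.938686
L ≈ 0.155616


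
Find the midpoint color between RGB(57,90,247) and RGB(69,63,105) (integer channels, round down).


Midpoint: each channel = ⌊(C₁+C₂)/2⌋
R: ⌊(57+69)/2⌋ = 63
G: ⌊(90+63)/2⌋ = 76
B: ⌊(247+105)/2⌋ = 176
= RGB(63, 76, 176)


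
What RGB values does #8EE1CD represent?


8E → 142 (R)
E1 → 225 (G)
CD → 205 (B)
= RGB(142, 225, 205)


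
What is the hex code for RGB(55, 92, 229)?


R = 55 → 37 (hex)
G = 92 → 5C (hex)
B = 229 → E5 (hex)
Hex = #375CE5


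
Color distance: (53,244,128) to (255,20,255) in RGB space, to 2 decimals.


d = √[(R₁-R₂)² + (G₁-G₂)² + (B₁-B₂)²]
d = √[(53-255)² + (244-20)² + (128-255)²]
d = √[40804 + 50176 + 16129]
d = √107109
d ≈ 327.28


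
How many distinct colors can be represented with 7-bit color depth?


Colors = 2^bits = 2^7
= 128 colors


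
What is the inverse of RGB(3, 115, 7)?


Invert: (255-R, 255-G, 255-B)
R: 255-3 = 252
G: 255-115 = 140
B: 255-7 = 248
= RGB(252, 140, 248)


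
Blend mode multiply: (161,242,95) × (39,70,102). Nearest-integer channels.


Multiply: C = A×B/255, rounded to nearest integer
R: 161×39/255 = 6279/255 ≈ 24.624 → 25
G: 242×70/255 = 16940/255 ≈ 66.431 → 66
B: 95×102/255 = 9690/255 ≈ 38.000 → 38
= RGB(25, 66, 38)


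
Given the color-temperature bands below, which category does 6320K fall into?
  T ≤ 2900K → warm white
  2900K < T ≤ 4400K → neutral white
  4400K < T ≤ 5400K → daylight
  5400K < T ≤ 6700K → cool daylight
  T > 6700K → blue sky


Temperature: 6320K
5400K < 6320K ≤ 6700K → cool daylight
Classification: cool daylight


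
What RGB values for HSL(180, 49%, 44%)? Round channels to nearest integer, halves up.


H=180°, S=0.49, L=0.44
C = (1-|2L-1|)×S = (1-|-0.12|)×0.49 = 0.4312
H' = H/60 = 180/60 ≈ 3.0000; X = C×(1-|H' mod 2 - 1|) = 0.4312
m = L - C/2 = 0.44 - 0.2156 = 0.2244
Sector ⌊H'⌋ = 3 → (R',G',B') = (0.0, 0.4312, 0.4312)
RGB = ((R'+m)×255, (G'+m)×255, (B'+m)×255) = (57.222, 167.178, 167.178)
Round half up → RGB(57, 167, 167)


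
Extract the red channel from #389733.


Color: #389733
R = 38 = 56
G = 97 = 151
B = 33 = 51
Red = 56


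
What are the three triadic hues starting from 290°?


Triadic: equally spaced at 120° intervals
H1 = 290°
H2 = (290 + 120) mod 360 = 50°
H3 = (290 + 240) mod 360 = 170°
Triadic = 290°, 50°, 170°


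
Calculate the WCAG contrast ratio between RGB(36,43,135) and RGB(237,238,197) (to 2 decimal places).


Linearize each sRGB channel c=v/255: c/12.92 if c ≤ 0.04045 else ((c+0.055)/1.055)^2.4
L = 0.2126×R_lin + 0.7152×G_lin + 0.0722×B_lin
Color 1 (36,43,135):
  R=36: 36/255≈0.1412 > 0.04045 → ((0.1412+0.055)/1.055)^2.4 ≈ 0.01764
  G=43: 43/255≈0.1686 > 0.04045 → ((0.1686+0.055)/1.055)^2.4 ≈ 0.02416
  B=135: 135/255≈0.5294 > 0.04045 → ((0.5294+0.055)/1.055)^2.4 ≈ 0.24228
  L1 = 0.2126×0.01764 + 0.7152×0.02416 + 0.0722×0.24228 ≈ 0.03852
Color 2 (237,238,197):
  R=237: 237/255≈0.9294 > 0.04045 → ((0.9294+0.055)/1.055)^2.4 ≈ 0.84687
  G=238: 238/255≈0.9333 > 0.04045 → ((0.9333+0.055)/1.055)^2.4 ≈ 0.85499
  B=197: 197/255≈0.7725 > 0.04045 → ((0.7725+0.055)/1.055)^2.4 ≈ 0.55834
  L2 = 0.2126×0.84687 + 0.7152×0.85499 + 0.0722×0.55834 ≈ 0.83185
Lighter = 0.83185, Darker = 0.03852
Ratio = (L_lighter + 0.05) / (L_darker + 0.05)
Ratio = (0.83185 + 0.05) / (0.03852 + 0.05) = 0.88185 / 0.08852 ≈ 9.9620
Ratio ≈ 9.96:1


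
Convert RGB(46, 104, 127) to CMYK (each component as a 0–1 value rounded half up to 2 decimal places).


R'=46/255≈0.1804, G'=104/255≈0.4078, B'=127/255≈0.4980
K = 1 - max(R',G',B') = 1 - 127/255 = 128/255 = 0.50196… → 0.50
(1-R'-K)/(1-K) simplifies to (max-R)/max with max = 127:
C = (127-46)/127 = 81/127 = 0.63779… → 0.64
M = (127-104)/127 = 23/127 = 0.18110… → 0.18
Y = (127-127)/127 = 0/127 = 0 → 0.00
= CMYK(0.64, 0.18, 0.00, 0.50)


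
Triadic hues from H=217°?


Triadic: equally spaced at 120° intervals
H1 = 217°
H2 = (217 + 120) mod 360 = 337°
H3 = (217 + 240) mod 360 = 97°
Triadic = 217°, 337°, 97°


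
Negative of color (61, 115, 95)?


Invert: (255-R, 255-G, 255-B)
R: 255-61 = 194
G: 255-115 = 140
B: 255-95 = 160
= RGB(194, 140, 160)


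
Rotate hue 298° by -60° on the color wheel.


New hue = (H + rotation) mod 360
New hue = (298 -60) mod 360
= 238 mod 360
= 238°


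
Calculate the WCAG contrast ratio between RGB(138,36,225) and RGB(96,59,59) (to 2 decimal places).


Linearize each sRGB channel c=v/255: c/12.92 if c ≤ 0.04045 else ((c+0.055)/1.055)^2.4
L = 0.2126×R_lin + 0.7152×G_lin + 0.0722×B_lin
Color 1 (138,36,225):
  R=138: 138/255≈0.5412 > 0.04045 → ((0.5412+0.055)/1.055)^2.4 ≈ 0.25415
  G=36: 36/255≈0.1412 > 0.04045 → ((0.1412+0.055)/1.055)^2.4 ≈ 0.01764
  B=225: 225/255≈0.8824 > 0.04045 → ((0.8824+0.055)/1.055)^2.4 ≈ 0.75294
  L1 = 0.2126×0.25415 + 0.7152×0.01764 + 0.0722×0.75294 ≈ 0.12101
Color 2 (96,59,59):
  R=96: 96/255≈0.3765 > 0.04045 → ((0.3765+0.055)/1.055)^2.4 ≈ 0.11697
  G=59: 59/255≈0.2314 > 0.04045 → ((0.2314+0.055)/1.055)^2.4 ≈ 0.04374
  B=59: 59/255≈0.2314 > 0.04045 → ((0.2314+0.055)/1.055)^2.4 ≈ 0.04374
  L2 = 0.2126×0.11697 + 0.7152×0.04374 + 0.0722×0.04374 ≈ 0.05930
Lighter = 0.12101, Darker = 0.05930
Ratio = (L_lighter + 0.05) / (L_darker + 0.05)
Ratio = (0.12101 + 0.05) / (0.05930 + 0.05) = 0.17101 / 0.10930 ≈ 1.5645
Ratio ≈ 1.56:1


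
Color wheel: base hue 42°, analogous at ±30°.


Base hue: 42°
Left analog: (42 - 30) mod 360 = 12°
Right analog: (42 + 30) mod 360 = 72°
Analogous hues = 12° and 72°


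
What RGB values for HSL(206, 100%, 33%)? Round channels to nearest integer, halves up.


H=206°, S=1.00, L=0.33
C = (1-|2L-1|)×S = (1-|-0.34|)×1.00 = 0.66
H' = H/60 = 206/60 ≈ 3.4333; X = C×(1-|H' mod 2 - 1|) = 0.374
m = L - C/2 = 0.33 - 0.33 = 0
Sector ⌊H'⌋ = 3 → (R',G',B') = (0.0, 0.374, 0.66)
RGB = ((R'+m)×255, (G'+m)×255, (B'+m)×255) = (0.0, 95.37, 168.3)
Round half up → RGB(0, 95, 168)


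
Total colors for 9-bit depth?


Colors = 2^bits = 2^9
= 512 colors


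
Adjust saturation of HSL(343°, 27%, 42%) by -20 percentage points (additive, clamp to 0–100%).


Original S = 27%
Adjustment = -20 percentage points
New S = 27 + (-20) = 7
Clamp to [0, 100] → 7
= HSL(343°, 7%, 42%)


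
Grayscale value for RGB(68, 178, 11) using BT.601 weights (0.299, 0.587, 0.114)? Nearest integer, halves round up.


Gray = 0.299×R + 0.587×G + 0.114×B
Gray = 0.299×68 + 0.587×178 + 0.114×11
Gray = 20.332 + 104.486 + 1.254
Gray = 126.072 → round half up → 126
Gray = 126


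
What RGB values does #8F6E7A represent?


8F → 143 (R)
6E → 110 (G)
7A → 122 (B)
= RGB(143, 110, 122)


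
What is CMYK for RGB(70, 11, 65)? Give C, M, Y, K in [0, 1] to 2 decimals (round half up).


R'=70/255≈0.2745, G'=11/255≈0.0431, B'=65/255≈0.2549
K = 1 - max(R',G',B') = 1 - 70/255 = 185/255 = 0.72549… → 0.73
(1-R'-K)/(1-K) simplifies to (max-R)/max with max = 70:
C = (70-70)/70 = 0/70 = 0 → 0.00
M = (70-11)/70 = 59/70 = 0.84285… → 0.84
Y = (70-65)/70 = 5/70 = 0.07142… → 0.07
= CMYK(0.00, 0.84, 0.07, 0.73)


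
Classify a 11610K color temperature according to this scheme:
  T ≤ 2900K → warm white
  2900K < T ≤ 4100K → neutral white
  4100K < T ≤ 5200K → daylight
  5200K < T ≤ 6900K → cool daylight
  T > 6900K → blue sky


Temperature: 11610K
11610K > 6900K → blue sky
Classification: blue sky


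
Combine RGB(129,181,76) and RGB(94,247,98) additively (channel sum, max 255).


Additive: each channel = min(255, C₁+C₂)
R: 129+94 = 223 → 223
G: 181+247 = 428 → 255
B: 76+98 = 174 → 174
= RGB(223, 255, 174)


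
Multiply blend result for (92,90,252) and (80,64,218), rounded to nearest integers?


Multiply: C = A×B/255, rounded to nearest integer
R: 92×80/255 = 7360/255 ≈ 28.863 → 29
G: 90×64/255 = 5760/255 ≈ 22.588 → 23
B: 252×218/255 = 54936/255 ≈ 215.435 → 215
= RGB(29, 23, 215)


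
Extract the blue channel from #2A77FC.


Color: #2A77FC
R = 2A = 42
G = 77 = 119
B = FC = 252
Blue = 252


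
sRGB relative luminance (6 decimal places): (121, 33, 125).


Linearize each channel (sRGB transfer function): c = v/255; c_lin = c/12.92 if c ≤ 0.04045, else ((c+0.055)/1.055)^2.4
  R: 121/255 ≈ 0.474510 > 0.04045 → ((0.474510+0.055)/1.055)^2.4 ≈ 0.191202
  G: 33/255 ≈ 0.129412 > 0.04045 → ((0.129412+0.055)/1.055)^2.4 ≈ 0.015209
  B: 125/255 ≈ 0.490196 > 0.04045 → ((0.490196+0.055)/1.055)^2.4 ≈ 0.205079
R_lin = 0.191202, G_lin = 0.015209, B_lin = 0.205079
L = 0.2126×R + 0.7152×G + 0.0722×B
L = 0.2126×0.191202 + 0.7152×0.015209 + 0.0722×0.205079
L ≈ 0.066333


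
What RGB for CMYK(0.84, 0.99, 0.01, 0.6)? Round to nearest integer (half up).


R = 255 × (1-C) × (1-K) = 255 × 0.16 × 0.40 = 16.32 → 16
G = 255 × (1-M) × (1-K) = 255 × 0.01 × 0.40 = 1.02 → 1
B = 255 × (1-Y) × (1-K) = 255 × 0.99 × 0.40 = 100.98 → 101
= RGB(16, 1, 101)


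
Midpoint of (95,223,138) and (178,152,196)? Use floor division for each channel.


Midpoint: each channel = ⌊(C₁+C₂)/2⌋
R: ⌊(95+178)/2⌋ = 136
G: ⌊(223+152)/2⌋ = 187
B: ⌊(138+196)/2⌋ = 167
= RGB(136, 187, 167)


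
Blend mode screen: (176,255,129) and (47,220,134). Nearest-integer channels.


Screen: C = 255 - (255-A)×(255-B)/255, rounded to nearest integer
R: 255 - (255-176)×(255-47)/255 = 255 - 16432/255 ≈ 255 - 64.439 = 190.561 → 191
G: 255 - (255-255)×(255-220)/255 = 255 - 0/255 ≈ 255 - 0.000 = 255.000 → 255
B: 255 - (255-129)×(255-134)/255 = 255 - 15246/255 ≈ 255 - 59.788 = 195.212 → 195
= RGB(191, 255, 195)


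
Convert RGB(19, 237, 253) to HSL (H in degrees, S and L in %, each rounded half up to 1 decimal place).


Normalize: R'=19/255≈0.0745, G'=237/255≈0.9294, B'=253/255≈0.9922
Max=253/255, Min=19/255, Δ=Max-Min=234/255
L = (Max+Min)/2 = (253+19)/510 = 272/510 = 0.53333… → L = 53.3%
L > 0.5 → S = Δ/(2-Max-Min) = 234/(510-253-19) = 234/238 = 0.98319… → S = 98.3%
(the 1/255 factors cancel in S and H, so raw channel differences can be used)
Max is B' → H = 60 × ((R-G)/Δ + 4) = 60 × ((19-237)/234 + 4)
  -218/234 + 4 = -0.9316… + 4 = 3.0683…
  H = 60 × 3.0683… = 184.102…° → H = 184.1°
= HSL(184.1°, 98.3%, 53.3%)


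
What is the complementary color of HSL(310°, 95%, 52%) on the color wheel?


Complement = opposite side of color wheel = hue + 180°
H' = (310 + 180) mod 360 = 130°
S and L unchanged.
= HSL(130°, 95%, 52%)


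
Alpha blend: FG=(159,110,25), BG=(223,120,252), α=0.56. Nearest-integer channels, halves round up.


C = α×F + (1-α)×B, with 1-α = 0.44
R: 0.56×159 + 0.44×223 = 89.04 + 98.12 = 187.16 → 187
G: 0.56×110 + 0.44×120 = 61.60 + 52.80 = 114.40 → 114
B: 0.56×25 + 0.44×252 = 14.00 + 110.88 = 124.88 → 125
= RGB(187, 114, 125)


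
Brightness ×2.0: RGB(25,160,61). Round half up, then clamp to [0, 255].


Multiply each channel by 2.0, round half up, clamp to [0, 255]
R: 25×2.0 = 50
G: 160×2.0 = 320 → clamp → 255
B: 61×2.0 = 122
= RGB(50, 255, 122)


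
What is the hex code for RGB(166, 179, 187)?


R = 166 → A6 (hex)
G = 179 → B3 (hex)
B = 187 → BB (hex)
Hex = #A6B3BB


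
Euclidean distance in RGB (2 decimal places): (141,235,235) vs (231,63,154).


d = √[(R₁-R₂)² + (G₁-G₂)² + (B₁-B₂)²]
d = √[(141-231)² + (235-63)² + (235-154)²]
d = √[8100 + 29584 + 6561]
d = √44245
d ≈ 210.34


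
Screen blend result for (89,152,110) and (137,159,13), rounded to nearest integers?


Screen: C = 255 - (255-A)×(255-B)/255, rounded to nearest integer
R: 255 - (255-89)×(255-137)/255 = 255 - 19588/255 ≈ 255 - 76.816 = 178.184 → 178
G: 255 - (255-152)×(255-159)/255 = 255 - 9888/255 ≈ 255 - 38.776 = 216.224 → 216
B: 255 - (255-110)×(255-13)/255 = 255 - 35090/255 ≈ 255 - 137.608 = 117.392 → 117
= RGB(178, 216, 117)


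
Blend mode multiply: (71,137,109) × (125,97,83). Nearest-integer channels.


Multiply: C = A×B/255, rounded to nearest integer
R: 71×125/255 = 8875/255 ≈ 34.804 → 35
G: 137×97/255 = 13289/255 ≈ 52.114 → 52
B: 109×83/255 = 9047/255 ≈ 35.478 → 35
= RGB(35, 52, 35)


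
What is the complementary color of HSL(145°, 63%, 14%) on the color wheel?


Complement = opposite side of color wheel = hue + 180°
H' = (145 + 180) mod 360 = 325°
S and L unchanged.
= HSL(325°, 63%, 14%)


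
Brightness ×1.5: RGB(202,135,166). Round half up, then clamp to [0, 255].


Multiply each channel by 1.5, round half up, clamp to [0, 255]
R: 202×1.5 = 303 → clamp → 255
G: 135×1.5 = 202.5 → round → 203
B: 166×1.5 = 249
= RGB(255, 203, 249)


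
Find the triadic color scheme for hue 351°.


Triadic: equally spaced at 120° intervals
H1 = 351°
H2 = (351 + 120) mod 360 = 111°
H3 = (351 + 240) mod 360 = 231°
Triadic = 351°, 111°, 231°


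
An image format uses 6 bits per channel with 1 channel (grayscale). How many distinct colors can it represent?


Total bits = 6 bits/channel × 1 channels = 6 bits
Distinct colors = 2^6
= 64 colors


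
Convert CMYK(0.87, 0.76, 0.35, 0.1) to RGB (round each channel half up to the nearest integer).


R = 255 × (1-C) × (1-K) = 255 × 0.13 × 0.90 = 29.835 → 30
G = 255 × (1-M) × (1-K) = 255 × 0.24 × 0.90 = 55.08 → 55
B = 255 × (1-Y) × (1-K) = 255 × 0.65 × 0.90 = 149.175 → 149
= RGB(30, 55, 149)


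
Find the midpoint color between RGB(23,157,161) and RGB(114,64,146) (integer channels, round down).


Midpoint: each channel = ⌊(C₁+C₂)/2⌋
R: ⌊(23+114)/2⌋ = 68
G: ⌊(157+64)/2⌋ = 110
B: ⌊(161+146)/2⌋ = 153
= RGB(68, 110, 153)


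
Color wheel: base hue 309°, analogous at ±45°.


Base hue: 309°
Left analog: (309 - 45) mod 360 = 264°
Right analog: (309 + 45) mod 360 = 354°
Analogous hues = 264° and 354°


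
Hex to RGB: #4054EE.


40 → 64 (R)
54 → 84 (G)
EE → 238 (B)
= RGB(64, 84, 238)


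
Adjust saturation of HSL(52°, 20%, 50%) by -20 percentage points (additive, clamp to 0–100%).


Original S = 20%
Adjustment = -20 percentage points
New S = 20 + (-20) = 0
Clamp to [0, 100] → 0
= HSL(52°, 0%, 50%)


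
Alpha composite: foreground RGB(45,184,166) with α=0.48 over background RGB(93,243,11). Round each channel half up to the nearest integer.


C = α×F + (1-α)×B, with 1-α = 0.52
R: 0.48×45 + 0.52×93 = 21.60 + 48.36 = 69.96 → 70
G: 0.48×184 + 0.52×243 = 88.32 + 126.36 = 214.68 → 215
B: 0.48×166 + 0.52×11 = 79.68 + 5.72 = 85.40 → 85
= RGB(70, 215, 85)


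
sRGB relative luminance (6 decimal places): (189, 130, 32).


Linearize each channel (sRGB transfer function): c = v/255; c_lin = c/12.92 if c ≤ 0.04045, else ((c+0.055)/1.055)^2.4
  R: 189/255 ≈ 0.741176 > 0.04045 → ((0.741176+0.055)/1.055)^2.4 ≈ 0.508881
  G: 130/255 ≈ 0.509804 > 0.04045 → ((0.509804+0.055)/1.055)^2.4 ≈ 0.223228
  B: 32/255 ≈ 0.125490 > 0.04045 → ((0.125490+0.055)/1.055)^2.4 ≈ 0.014444
R_lin = 0.508881, G_lin = 0.223228, B_lin = 0.014444
L = 0.2126×R + 0.7152×G + 0.0722×B
L = 0.2126×0.508881 + 0.7152×0.223228 + 0.0722×0.014444
L ≈ 0.268884


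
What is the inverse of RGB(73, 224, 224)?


Invert: (255-R, 255-G, 255-B)
R: 255-73 = 182
G: 255-224 = 31
B: 255-224 = 31
= RGB(182, 31, 31)


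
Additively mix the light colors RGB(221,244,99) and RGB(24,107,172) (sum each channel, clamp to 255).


Additive: each channel = min(255, C₁+C₂)
R: 221+24 = 245 → 245
G: 244+107 = 351 → 255
B: 99+172 = 271 → 255
= RGB(245, 255, 255)


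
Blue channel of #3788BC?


Color: #3788BC
R = 37 = 55
G = 88 = 136
B = BC = 188
Blue = 188


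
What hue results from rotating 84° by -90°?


New hue = (H + rotation) mod 360
New hue = (84 -90) mod 360
= -6 mod 360
= 354°


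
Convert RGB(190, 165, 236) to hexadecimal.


R = 190 → BE (hex)
G = 165 → A5 (hex)
B = 236 → EC (hex)
Hex = #BEA5EC


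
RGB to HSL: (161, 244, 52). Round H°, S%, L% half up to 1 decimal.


Normalize: R'=161/255≈0.6314, G'=244/255≈0.9569, B'=52/255≈0.2039
Max=244/255, Min=52/255, Δ=Max-Min=192/255
L = (Max+Min)/2 = (244+52)/510 = 296/510 = 0.58039… → L = 58.0%
L > 0.5 → S = Δ/(2-Max-Min) = 192/(510-244-52) = 192/214 = 0.89719… → S = 89.7%
(the 1/255 factors cancel in S and H, so raw channel differences can be used)
Max is G' → H = 60 × ((B-R)/Δ + 2) = 60 × ((52-161)/192 + 2)
  -109/192 + 2 = -0.5677… + 2 = 1.4322…
  H = 60 × 1.4322… = 85.937…° → H = 85.9°
= HSL(85.9°, 89.7%, 58.0%)


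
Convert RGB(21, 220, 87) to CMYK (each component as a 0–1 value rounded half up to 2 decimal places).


R'=21/255≈0.0824, G'=220/255≈0.8627, B'=87/255≈0.3412
K = 1 - max(R',G',B') = 1 - 220/255 = 35/255 = 0.13725… → 0.14
(1-R'-K)/(1-K) simplifies to (max-R)/max with max = 220:
C = (220-21)/220 = 199/220 = 0.90454… → 0.90
M = (220-220)/220 = 0/220 = 0 → 0.00
Y = (220-87)/220 = 133/220 = 0.60454… → 0.60
= CMYK(0.90, 0.00, 0.60, 0.14)


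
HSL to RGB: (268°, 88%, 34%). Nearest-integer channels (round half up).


H=268°, S=0.88, L=0.34
C = (1-|2L-1|)×S = (1-|-0.32|)×0.88 = 0.5984
H' = H/60 = 268/60 ≈ 4.4667; X = C×(1-|H' mod 2 - 1|) ≈ 0.2793
m = L - C/2 = 0.34 - 0.2992 = 0.0408
Sector ⌊H'⌋ = 4 → (R',G',B') = (≈0.2793, 0.0, 0.5984)
RGB = ((R'+m)×255, (G'+m)×255, (B'+m)×255) = (81.6136, 10.404, 162.996)
Round half up → RGB(82, 10, 163)


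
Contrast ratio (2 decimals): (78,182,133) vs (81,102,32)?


Linearize each sRGB channel c=v/255: c/12.92 if c ≤ 0.04045 else ((c+0.055)/1.055)^2.4
L = 0.2126×R_lin + 0.7152×G_lin + 0.0722×B_lin
Color 1 (78,182,133):
  R=78: 78/255≈0.3059 > 0.04045 → ((0.3059+0.055)/1.055)^2.4 ≈ 0.07619
  G=182: 182/255≈0.7137 > 0.04045 → ((0.7137+0.055)/1.055)^2.4 ≈ 0.46778
  B=133: 133/255≈0.5216 > 0.04045 → ((0.5216+0.055)/1.055)^2.4 ≈ 0.23455
  L1 = 0.2126×0.07619 + 0.7152×0.46778 + 0.0722×0.23455 ≈ 0.36769
Color 2 (81,102,32):
  R=81: 81/255≈0.3176 > 0.04045 → ((0.3176+0.055)/1.055)^2.4 ≈ 0.08228
  G=102: 102/255≈0.4000 > 0.04045 → ((0.4000+0.055)/1.055)^2.4 ≈ 0.13287
  B=32: 32/255≈0.1255 > 0.04045 → ((0.1255+0.055)/1.055)^2.4 ≈ 0.01444
  L2 = 0.2126×0.08228 + 0.7152×0.13287 + 0.0722×0.01444 ≈ 0.11356
Lighter = 0.36769, Darker = 0.11356
Ratio = (L_lighter + 0.05) / (L_darker + 0.05)
Ratio = (0.36769 + 0.05) / (0.11356 + 0.05) = 0.41769 / 0.16356 ≈ 2.5537
Ratio ≈ 2.55:1


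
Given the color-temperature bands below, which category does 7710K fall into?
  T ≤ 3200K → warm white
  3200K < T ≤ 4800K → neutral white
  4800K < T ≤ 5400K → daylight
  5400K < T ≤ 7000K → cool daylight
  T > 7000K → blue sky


Temperature: 7710K
7710K > 7000K → blue sky
Classification: blue sky


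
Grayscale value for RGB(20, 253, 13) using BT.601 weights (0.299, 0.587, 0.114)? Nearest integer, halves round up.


Gray = 0.299×R + 0.587×G + 0.114×B
Gray = 0.299×20 + 0.587×253 + 0.114×13
Gray = 5.980 + 148.511 + 1.482
Gray = 155.973 → round half up → 156
Gray = 156


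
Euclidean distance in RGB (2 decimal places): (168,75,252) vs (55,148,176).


d = √[(R₁-R₂)² + (G₁-G₂)² + (B₁-B₂)²]
d = √[(168-55)² + (75-148)² + (252-176)²]
d = √[12769 + 5329 + 5776]
d = √23874
d ≈ 154.51


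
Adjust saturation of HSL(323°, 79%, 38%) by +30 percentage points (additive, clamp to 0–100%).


Original S = 79%
Adjustment = +30 percentage points
New S = 79 + (30) = 109
Clamp to [0, 100] → 100
= HSL(323°, 100%, 38%)


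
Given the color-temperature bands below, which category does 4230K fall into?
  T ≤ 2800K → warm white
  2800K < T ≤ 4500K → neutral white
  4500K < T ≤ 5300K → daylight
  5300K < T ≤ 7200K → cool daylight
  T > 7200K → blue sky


Temperature: 4230K
2800K < 4230K ≤ 4500K → neutral white
Classification: neutral white


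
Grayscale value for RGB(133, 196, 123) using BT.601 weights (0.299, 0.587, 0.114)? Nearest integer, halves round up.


Gray = 0.299×R + 0.587×G + 0.114×B
Gray = 0.299×133 + 0.587×196 + 0.114×123
Gray = 39.767 + 115.052 + 14.022
Gray = 168.841 → round half up → 169
Gray = 169


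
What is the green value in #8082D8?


Color: #8082D8
R = 80 = 128
G = 82 = 130
B = D8 = 216
Green = 130


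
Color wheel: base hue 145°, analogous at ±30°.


Base hue: 145°
Left analog: (145 - 30) mod 360 = 115°
Right analog: (145 + 30) mod 360 = 175°
Analogous hues = 115° and 175°


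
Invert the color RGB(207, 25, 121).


Invert: (255-R, 255-G, 255-B)
R: 255-207 = 48
G: 255-25 = 230
B: 255-121 = 134
= RGB(48, 230, 134)


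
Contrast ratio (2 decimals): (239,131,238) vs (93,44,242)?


Linearize each sRGB channel c=v/255: c/12.92 if c ≤ 0.04045 else ((c+0.055)/1.055)^2.4
L = 0.2126×R_lin + 0.7152×G_lin + 0.0722×B_lin
Color 1 (239,131,238):
  R=239: 239/255≈0.9373 > 0.04045 → ((0.9373+0.055)/1.055)^2.4 ≈ 0.86316
  G=131: 131/255≈0.5137 > 0.04045 → ((0.5137+0.055)/1.055)^2.4 ≈ 0.22697
  B=238: 238/255≈0.9333 > 0.04045 → ((0.9333+0.055)/1.055)^2.4 ≈ 0.85499
  L1 = 0.2126×0.86316 + 0.7152×0.22697 + 0.0722×0.85499 ≈ 0.40756
Color 2 (93,44,242):
  R=93: 93/255≈0.3647 > 0.04045 → ((0.3647+0.055)/1.055)^2.4 ≈ 0.10946
  G=44: 44/255≈0.1725 > 0.04045 → ((0.1725+0.055)/1.055)^2.4 ≈ 0.02519
  B=242: 242/255≈0.9490 > 0.04045 → ((0.9490+0.055)/1.055)^2.4 ≈ 0.88792
  L2 = 0.2126×0.10946 + 0.7152×0.02519 + 0.0722×0.88792 ≈ 0.10539
Lighter = 0.40756, Darker = 0.10539
Ratio = (L_lighter + 0.05) / (L_darker + 0.05)
Ratio = (0.40756 + 0.05) / (0.10539 + 0.05) = 0.45756 / 0.15539 ≈ 2.9446
Ratio ≈ 2.94:1


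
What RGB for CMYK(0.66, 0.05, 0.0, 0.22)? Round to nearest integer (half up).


R = 255 × (1-C) × (1-K) = 255 × 0.34 × 0.78 = 67.626 → 68
G = 255 × (1-M) × (1-K) = 255 × 0.95 × 0.78 = 188.955 → 189
B = 255 × (1-Y) × (1-K) = 255 × 1.00 × 0.78 = 198.9 → 199
= RGB(68, 189, 199)


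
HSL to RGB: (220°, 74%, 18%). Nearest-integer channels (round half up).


H=220°, S=0.74, L=0.18
C = (1-|2L-1|)×S = (1-|-0.64|)×0.74 = 0.2664
H' = H/60 = 220/60 ≈ 3.6667; X = C×(1-|H' mod 2 - 1|) = 0.0888
m = L - C/2 = 0.18 - 0.1332 = 0.0468
Sector ⌊H'⌋ = 3 → (R',G',B') = (0.0, 0.0888, 0.2664)
RGB = ((R'+m)×255, (G'+m)×255, (B'+m)×255) = (11.934, 34.578, 79.866)
Round half up → RGB(12, 35, 80)


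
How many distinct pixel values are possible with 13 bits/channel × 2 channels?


Total bits = 13 bits/channel × 2 channels = 26 bits
Distinct pixel values = 2^26
= 67,108,864 pixel values


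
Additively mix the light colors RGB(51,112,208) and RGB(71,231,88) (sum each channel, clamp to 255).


Additive: each channel = min(255, C₁+C₂)
R: 51+71 = 122 → 122
G: 112+231 = 343 → 255
B: 208+88 = 296 → 255
= RGB(122, 255, 255)


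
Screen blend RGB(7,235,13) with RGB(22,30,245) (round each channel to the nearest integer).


Screen: C = 255 - (255-A)×(255-B)/255, rounded to nearest integer
R: 255 - (255-7)×(255-22)/255 = 255 - 57784/255 ≈ 255 - 226.604 = 28.396 → 28
G: 255 - (255-235)×(255-30)/255 = 255 - 4500/255 ≈ 255 - 17.647 = 237.353 → 237
B: 255 - (255-13)×(255-245)/255 = 255 - 2420/255 ≈ 255 - 9.490 = 245.510 → 246
= RGB(28, 237, 246)


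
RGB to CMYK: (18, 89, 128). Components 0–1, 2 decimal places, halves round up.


R'=18/255≈0.0706, G'=89/255≈0.3490, B'=128/255≈0.5020
K = 1 - max(R',G',B') = 1 - 128/255 = 127/255 = 0.49803… → 0.50
(1-R'-K)/(1-K) simplifies to (max-R)/max with max = 128:
C = (128-18)/128 = 110/128 = 0.85937… → 0.86
M = (128-89)/128 = 39/128 = 0.30468… → 0.30
Y = (128-128)/128 = 0/128 = 0 → 0.00
= CMYK(0.86, 0.30, 0.00, 0.50)


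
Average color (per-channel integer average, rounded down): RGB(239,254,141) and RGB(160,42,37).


Midpoint: each channel = ⌊(C₁+C₂)/2⌋
R: ⌊(239+160)/2⌋ = 199
G: ⌊(254+42)/2⌋ = 148
B: ⌊(141+37)/2⌋ = 89
= RGB(199, 148, 89)


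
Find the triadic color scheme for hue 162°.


Triadic: equally spaced at 120° intervals
H1 = 162°
H2 = (162 + 120) mod 360 = 282°
H3 = (162 + 240) mod 360 = 42°
Triadic = 162°, 282°, 42°


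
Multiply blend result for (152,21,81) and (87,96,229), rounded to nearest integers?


Multiply: C = A×B/255, rounded to nearest integer
R: 152×87/255 = 13224/255 ≈ 51.859 → 52
G: 21×96/255 = 2016/255 ≈ 7.906 → 8
B: 81×229/255 = 18549/255 ≈ 72.741 → 73
= RGB(52, 8, 73)


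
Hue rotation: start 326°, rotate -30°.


New hue = (H + rotation) mod 360
New hue = (326 -30) mod 360
= 296 mod 360
= 296°


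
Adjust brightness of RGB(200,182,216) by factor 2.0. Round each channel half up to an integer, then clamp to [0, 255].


Multiply each channel by 2.0, round half up, clamp to [0, 255]
R: 200×2.0 = 400 → clamp → 255
G: 182×2.0 = 364 → clamp → 255
B: 216×2.0 = 432 → clamp → 255
= RGB(255, 255, 255)


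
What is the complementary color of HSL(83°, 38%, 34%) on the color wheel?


Complement = opposite side of color wheel = hue + 180°
H' = (83 + 180) mod 360 = 263°
S and L unchanged.
= HSL(263°, 38%, 34%)


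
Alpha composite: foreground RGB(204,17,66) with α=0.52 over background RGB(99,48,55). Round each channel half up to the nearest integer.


C = α×F + (1-α)×B, with 1-α = 0.48
R: 0.52×204 + 0.48×99 = 106.08 + 47.52 = 153.60 → 154
G: 0.52×17 + 0.48×48 = 8.84 + 23.04 = 31.88 → 32
B: 0.52×66 + 0.48×55 = 34.32 + 26.40 = 60.72 → 61
= RGB(154, 32, 61)


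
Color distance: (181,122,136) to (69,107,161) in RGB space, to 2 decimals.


d = √[(R₁-R₂)² + (G₁-G₂)² + (B₁-B₂)²]
d = √[(181-69)² + (122-107)² + (136-161)²]
d = √[12544 + 225 + 625]
d = √13394
d ≈ 115.73


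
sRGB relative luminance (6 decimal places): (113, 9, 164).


Linearize each channel (sRGB transfer function): c = v/255; c_lin = c/12.92 if c ≤ 0.04045, else ((c+0.055)/1.055)^2.4
  R: 113/255 ≈ 0.443137 > 0.04045 → ((0.443137+0.055)/1.055)^2.4 ≈ 0.165132
  G: 9/255 ≈ 0.035294 ≤ 0.04045 → 0.035294/12.92 ≈ 0.002732
  B: 164/255 ≈ 0.643137 > 0.04045 → ((0.643137+0.055)/1.055)^2.4 ≈ 0.371238
R_lin = 0.165132, G_lin = 0.002732, B_lin = 0.371238
L = 0.2126×R + 0.7152×G + 0.0722×B
L = 0.2126×0.165132 + 0.7152×0.002732 + 0.0722×0.371238
L ≈ 0.063864
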